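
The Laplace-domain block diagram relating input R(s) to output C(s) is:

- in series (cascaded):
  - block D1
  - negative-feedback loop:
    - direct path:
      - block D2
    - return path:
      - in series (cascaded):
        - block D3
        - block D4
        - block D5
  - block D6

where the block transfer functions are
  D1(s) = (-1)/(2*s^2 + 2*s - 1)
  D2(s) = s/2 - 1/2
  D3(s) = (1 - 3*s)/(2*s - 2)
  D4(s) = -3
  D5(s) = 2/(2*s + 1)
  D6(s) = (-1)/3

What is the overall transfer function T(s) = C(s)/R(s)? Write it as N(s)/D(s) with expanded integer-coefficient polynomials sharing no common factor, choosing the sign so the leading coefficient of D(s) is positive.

[1] series reduction of D3, D4, D5 = (9*s - 3)/(2*s^2 - s - 1)
[2] reduce the feedback loop with forward D2 and return (D3*D4*D5) = (2*s^2 - s - 1)/(13*s - 1)
[3] reduce the series chain D1, [D2/(1+D2*(D3*D4*D5))], D6, which is the overall transfer function T(s) = C(s)/R(s) in lowest terms

Answer: (2*s^2 - s - 1)/(78*s^3 + 72*s^2 - 45*s + 3)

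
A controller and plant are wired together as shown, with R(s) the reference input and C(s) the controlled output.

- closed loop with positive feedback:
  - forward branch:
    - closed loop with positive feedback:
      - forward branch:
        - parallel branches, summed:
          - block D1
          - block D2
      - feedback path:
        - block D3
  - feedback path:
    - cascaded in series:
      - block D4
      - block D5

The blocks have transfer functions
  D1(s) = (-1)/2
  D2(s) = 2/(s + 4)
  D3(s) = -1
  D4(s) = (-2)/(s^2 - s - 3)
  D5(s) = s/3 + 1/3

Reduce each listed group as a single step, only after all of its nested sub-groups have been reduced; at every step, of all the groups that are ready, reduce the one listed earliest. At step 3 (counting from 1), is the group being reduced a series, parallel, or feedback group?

(1) parallel reduction of D1, D2
(2) reduce the feedback loop with forward (D1+D2) and return D3
(3) reduce the series chain D4, D5
(4) close the feedback loop around [(D1+D2)/(1-(D1+D2)*D3)], (D4*D5)
At step 3 the group reduced is series.

Hence the answer: series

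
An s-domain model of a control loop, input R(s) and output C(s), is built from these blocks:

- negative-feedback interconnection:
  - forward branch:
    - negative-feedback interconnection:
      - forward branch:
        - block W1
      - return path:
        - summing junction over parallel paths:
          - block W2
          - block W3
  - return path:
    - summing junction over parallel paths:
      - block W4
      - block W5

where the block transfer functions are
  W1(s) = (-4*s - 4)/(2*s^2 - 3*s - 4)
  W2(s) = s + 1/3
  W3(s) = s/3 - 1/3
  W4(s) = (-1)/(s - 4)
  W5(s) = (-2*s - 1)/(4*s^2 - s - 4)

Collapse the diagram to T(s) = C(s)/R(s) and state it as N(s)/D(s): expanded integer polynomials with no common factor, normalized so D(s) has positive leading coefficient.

1. sum the parallel branches W2, W3 gives (4*s)/3
2. apply the feedback formula to W1, (W2+W3) gives (12*s + 12)/(10*s^2 + 25*s + 12)
3. add W4, W5 (parallel) gives (-6*s^2 + 8*s + 8)/(4*s^3 - 17*s^2 + 16)
4. feedback reduction of [W1/(1+W1*(W2+W3))], (W4+W5): this yields T(s), and no further normalization is needed

Therefore the answer is (48*s^4 - 156*s^3 - 204*s^2 + 192*s + 192)/(40*s^5 - 70*s^4 - 449*s^3 - 20*s^2 + 592*s + 288).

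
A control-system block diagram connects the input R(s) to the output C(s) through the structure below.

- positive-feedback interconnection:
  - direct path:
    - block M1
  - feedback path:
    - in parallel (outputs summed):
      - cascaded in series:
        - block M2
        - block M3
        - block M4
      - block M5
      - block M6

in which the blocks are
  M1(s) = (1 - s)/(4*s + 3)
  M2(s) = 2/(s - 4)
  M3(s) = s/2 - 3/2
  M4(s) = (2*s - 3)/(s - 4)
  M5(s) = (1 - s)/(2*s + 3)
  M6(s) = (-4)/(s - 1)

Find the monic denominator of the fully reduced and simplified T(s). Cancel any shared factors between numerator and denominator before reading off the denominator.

[1] combine M2, M3, M4 in series -> (2*s^2 - 9*s + 9)/(s^2 - 8*s + 16)
[2] add (M2*M3*M4), M5, M6 (parallel) -> (3*s^4 - 14*s^3 + 22*s^2 + 44*s - 235)/(2*s^4 - 15*s^3 + 21*s^2 + 40*s - 48)
[3] apply the feedback formula to M1, ((M2*M3*M4)+M5+M6) -> (-2*s^4 + 15*s^3 - 21*s^2 - 40*s + 48)/(11*s^4 - 60*s^3 + 15*s^2 + 260*s - 91)
The result of step 3 is T(s) in lowest terms. Its denominator has leading coefficient 11; dividing the denominator through by 11 makes it monic.

Therefore the answer is s^4 - 60*s^3/11 + 15*s^2/11 + 260*s/11 - 91/11.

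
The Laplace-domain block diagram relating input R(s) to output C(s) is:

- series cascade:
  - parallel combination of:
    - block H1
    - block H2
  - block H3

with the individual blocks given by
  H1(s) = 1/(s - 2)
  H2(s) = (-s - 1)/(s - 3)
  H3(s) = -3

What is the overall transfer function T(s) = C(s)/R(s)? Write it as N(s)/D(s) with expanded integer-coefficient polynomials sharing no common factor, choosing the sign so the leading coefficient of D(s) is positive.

[1] reduce the parallel group H1, H2 -> (-s^2 + 2*s - 1)/(s^2 - 5*s + 6)
[2] cascade (H1+H2), H3 - this is the overall T(s), already in the required normalized form

Answer: (3*s^2 - 6*s + 3)/(s^2 - 5*s + 6)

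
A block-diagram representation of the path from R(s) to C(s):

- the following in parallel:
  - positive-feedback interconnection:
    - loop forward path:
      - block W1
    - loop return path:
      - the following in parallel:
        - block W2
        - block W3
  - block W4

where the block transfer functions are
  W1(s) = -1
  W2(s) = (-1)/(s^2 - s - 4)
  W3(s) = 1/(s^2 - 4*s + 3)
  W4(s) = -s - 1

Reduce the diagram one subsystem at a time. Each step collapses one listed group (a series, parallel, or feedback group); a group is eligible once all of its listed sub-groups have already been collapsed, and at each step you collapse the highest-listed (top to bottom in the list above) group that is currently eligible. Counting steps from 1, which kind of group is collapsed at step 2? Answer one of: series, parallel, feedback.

1. reduce the parallel group W2, W3
2. collapse the loop (W1 forward, (W2+W3) return)
3. sum the parallel branches [W1/(1-W1*(W2+W3))], W4
Step 2 collapses a feedback group.

Therefore the answer is feedback.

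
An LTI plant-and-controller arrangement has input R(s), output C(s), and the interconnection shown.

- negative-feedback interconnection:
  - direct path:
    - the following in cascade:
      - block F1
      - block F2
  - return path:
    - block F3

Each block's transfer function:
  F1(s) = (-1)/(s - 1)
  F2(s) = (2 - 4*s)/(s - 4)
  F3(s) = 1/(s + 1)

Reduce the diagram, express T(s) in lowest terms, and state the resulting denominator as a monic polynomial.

Step 1: cascade F1, F2, giving (4*s - 2)/(s^2 - 5*s + 4)
Step 2: collapse the loop ((F1*F2) forward, F3 return), giving (4*s^2 + 2*s - 2)/(s^3 - 4*s^2 + 3*s + 2)
T(s) is the step-2 result (common factors already cancelled). Leading coefficient of the denominator: 1, so no rescaling is needed.

Hence the answer: s^3 - 4*s^2 + 3*s + 2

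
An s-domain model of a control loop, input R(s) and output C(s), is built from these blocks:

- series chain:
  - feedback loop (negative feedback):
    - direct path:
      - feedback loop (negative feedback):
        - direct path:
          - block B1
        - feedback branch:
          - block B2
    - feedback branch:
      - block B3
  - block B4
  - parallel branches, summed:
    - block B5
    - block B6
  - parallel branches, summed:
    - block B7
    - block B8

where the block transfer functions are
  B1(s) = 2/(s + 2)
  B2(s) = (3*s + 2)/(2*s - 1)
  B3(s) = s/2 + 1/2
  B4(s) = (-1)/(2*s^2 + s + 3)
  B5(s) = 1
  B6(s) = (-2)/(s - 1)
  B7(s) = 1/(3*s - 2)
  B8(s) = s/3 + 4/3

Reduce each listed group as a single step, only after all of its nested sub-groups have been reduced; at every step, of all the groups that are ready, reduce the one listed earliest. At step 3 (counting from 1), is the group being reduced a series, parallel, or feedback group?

Step 1 - close the feedback loop around B1, B2
Step 2 - close the feedback loop around [B1/(1+B1*B2)], B3
Step 3 - sum the parallel branches B5, B6
Step 4 - parallel reduction of B7, B8
Step 5 - reduce the series chain [[B1/(1+B1*B2)]/(1+[B1/(1+B1*B2)]*B3)], B4, (B5+B6), (B7+B8)
Step 3 collapses a parallel group.

Hence the answer: parallel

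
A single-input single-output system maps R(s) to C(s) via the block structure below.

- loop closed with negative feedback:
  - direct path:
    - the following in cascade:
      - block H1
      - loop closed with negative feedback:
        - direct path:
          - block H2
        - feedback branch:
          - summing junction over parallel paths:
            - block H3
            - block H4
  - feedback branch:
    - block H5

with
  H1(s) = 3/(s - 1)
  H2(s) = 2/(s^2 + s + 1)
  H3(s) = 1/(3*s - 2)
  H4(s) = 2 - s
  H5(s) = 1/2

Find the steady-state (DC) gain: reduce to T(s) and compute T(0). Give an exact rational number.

Reducing step by step:

1. combine H3, H4 in parallel, giving (-3*s^2 + 8*s - 3)/(3*s - 2)
2. reduce the feedback loop with forward H2 and return (H3+H4), giving (6*s - 4)/(3*s^3 - 5*s^2 + 17*s - 8)
3. series reduction of H1, [H2/(1+H2*(H3+H4))], giving (18*s - 12)/(3*s^4 - 8*s^3 + 22*s^2 - 25*s + 8)
4. feedback reduction of (H1*[H2/(1+H2*(H3+H4))]), H5, giving (18*s - 12)/(3*s^4 - 8*s^3 + 22*s^2 - 16*s + 2)
DC gain: substitute s = 0 into T(s) from step 4: T(0) = -12/2 = -6.

Answer: -6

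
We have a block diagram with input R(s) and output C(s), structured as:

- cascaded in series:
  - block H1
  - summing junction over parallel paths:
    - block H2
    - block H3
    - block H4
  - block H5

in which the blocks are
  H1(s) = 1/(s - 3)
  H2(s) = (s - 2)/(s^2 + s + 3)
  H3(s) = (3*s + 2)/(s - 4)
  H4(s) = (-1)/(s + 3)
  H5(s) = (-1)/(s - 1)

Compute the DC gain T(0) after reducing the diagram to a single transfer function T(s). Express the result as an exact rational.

Step 1 - combine H2, H3, H4 in parallel = (3*s^4 + 14*s^3 + 26*s^2 + 30*s + 54)/(s^4 - 10*s^2 - 15*s - 36)
Step 2 - series reduction of H1, (H2+H3+H4), H5 = (-3*s^4 - 14*s^3 - 26*s^2 - 30*s - 54)/(s^6 - 4*s^5 - 7*s^4 + 25*s^3 - 6*s^2 + 99*s - 108)
Evaluating the step-2 result (the overall T(s)) at s = 0 gives T(0) = -54/(-108) = 1/2.

Answer: 1/2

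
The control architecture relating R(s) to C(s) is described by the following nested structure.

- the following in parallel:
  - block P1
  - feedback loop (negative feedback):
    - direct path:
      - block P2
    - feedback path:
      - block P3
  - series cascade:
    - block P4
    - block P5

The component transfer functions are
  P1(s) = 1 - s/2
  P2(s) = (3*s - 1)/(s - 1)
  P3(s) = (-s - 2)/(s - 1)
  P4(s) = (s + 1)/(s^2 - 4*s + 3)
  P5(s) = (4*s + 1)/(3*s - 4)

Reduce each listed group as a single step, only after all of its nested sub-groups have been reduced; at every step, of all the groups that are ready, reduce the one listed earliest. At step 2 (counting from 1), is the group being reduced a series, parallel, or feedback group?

(1) close the feedback loop around P2, P3
(2) multiply P4, P5 (series)
(3) reduce the parallel group P1, [P2/(1+P2*P3)], (P4*P5)
Step 2 collapses a series group.

Answer: series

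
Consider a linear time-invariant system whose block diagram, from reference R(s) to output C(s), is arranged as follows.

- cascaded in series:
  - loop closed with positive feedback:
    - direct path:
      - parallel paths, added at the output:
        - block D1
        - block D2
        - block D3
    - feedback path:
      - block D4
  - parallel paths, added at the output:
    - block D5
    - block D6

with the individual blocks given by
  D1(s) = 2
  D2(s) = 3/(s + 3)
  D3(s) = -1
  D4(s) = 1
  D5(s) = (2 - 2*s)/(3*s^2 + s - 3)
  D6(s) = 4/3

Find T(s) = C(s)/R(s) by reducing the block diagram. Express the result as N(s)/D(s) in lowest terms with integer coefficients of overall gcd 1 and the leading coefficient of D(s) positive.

Answer: (-12*s^3 - 70*s^2 + 18*s + 36)/(27*s^2 + 9*s - 27)

Working:
[1] parallel reduction of D1, D2, D3: (s + 6)/(s + 3)
[2] close the feedback loop around (D1+D2+D3), D4: -s/3 - 2
[3] sum the parallel branches D5, D6: (12*s^2 - 2*s - 6)/(9*s^2 + 3*s - 9)
[4] combine [(D1+D2+D3)/(1-(D1+D2+D3)*D4)], (D5+D6) in series, which is the overall transfer function T(s) = C(s)/R(s) in lowest terms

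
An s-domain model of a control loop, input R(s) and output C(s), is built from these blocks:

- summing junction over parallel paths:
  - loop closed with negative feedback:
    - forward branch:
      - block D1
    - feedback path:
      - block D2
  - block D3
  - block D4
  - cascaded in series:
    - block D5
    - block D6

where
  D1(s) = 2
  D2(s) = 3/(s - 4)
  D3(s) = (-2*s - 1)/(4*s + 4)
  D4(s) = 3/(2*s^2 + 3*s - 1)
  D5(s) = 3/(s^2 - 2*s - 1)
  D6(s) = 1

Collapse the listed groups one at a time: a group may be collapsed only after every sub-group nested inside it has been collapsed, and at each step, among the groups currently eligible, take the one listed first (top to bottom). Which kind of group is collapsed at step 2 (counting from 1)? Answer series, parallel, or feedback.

Reducing step by step:

(1) feedback reduction of D1, D2
(2) cascade D5, D6
(3) combine [D1/(1+D1*D2)], D3, D4, (D5*D6) in parallel
So the answer for step 2 is series.

Answer: series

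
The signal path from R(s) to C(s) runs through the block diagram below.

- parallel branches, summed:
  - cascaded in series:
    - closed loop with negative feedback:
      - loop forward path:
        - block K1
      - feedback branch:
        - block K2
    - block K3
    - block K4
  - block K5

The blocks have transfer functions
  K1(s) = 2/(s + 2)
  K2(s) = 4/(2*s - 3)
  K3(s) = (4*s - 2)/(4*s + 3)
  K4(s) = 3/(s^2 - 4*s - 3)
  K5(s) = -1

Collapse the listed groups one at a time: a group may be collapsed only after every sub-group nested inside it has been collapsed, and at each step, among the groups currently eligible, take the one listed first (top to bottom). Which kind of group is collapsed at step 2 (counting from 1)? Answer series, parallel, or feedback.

1. reduce the feedback loop with forward K1 and return K2
2. reduce the series chain [K1/(1+K1*K2)], K3, K4
3. combine ([K1/(1+K1*K2)]*K3*K4), K5 in parallel
Step 2 collapses a series group.

Answer: series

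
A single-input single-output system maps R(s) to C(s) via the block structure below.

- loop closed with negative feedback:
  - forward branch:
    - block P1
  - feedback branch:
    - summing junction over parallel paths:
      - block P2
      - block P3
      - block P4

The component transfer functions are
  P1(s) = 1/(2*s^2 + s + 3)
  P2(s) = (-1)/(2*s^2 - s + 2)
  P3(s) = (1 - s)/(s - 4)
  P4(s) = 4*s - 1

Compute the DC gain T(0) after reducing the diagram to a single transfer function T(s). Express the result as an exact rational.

Step 1: sum the parallel branches P2, P3, P4: (8*s^4 - 40*s^3 + 36*s^2 - 42*s + 14)/(2*s^3 - 9*s^2 + 6*s - 8)
Step 2: apply the feedback formula to P1, (P2+P3+P4): (2*s^3 - 9*s^2 + 6*s - 8)/(4*s^5 - 8*s^4 - 31*s^3 - s^2 - 32*s - 10)
Step 2 gives the overall T(s). Then T(0) = -8/(-10) = 4/5.

Hence the answer: 4/5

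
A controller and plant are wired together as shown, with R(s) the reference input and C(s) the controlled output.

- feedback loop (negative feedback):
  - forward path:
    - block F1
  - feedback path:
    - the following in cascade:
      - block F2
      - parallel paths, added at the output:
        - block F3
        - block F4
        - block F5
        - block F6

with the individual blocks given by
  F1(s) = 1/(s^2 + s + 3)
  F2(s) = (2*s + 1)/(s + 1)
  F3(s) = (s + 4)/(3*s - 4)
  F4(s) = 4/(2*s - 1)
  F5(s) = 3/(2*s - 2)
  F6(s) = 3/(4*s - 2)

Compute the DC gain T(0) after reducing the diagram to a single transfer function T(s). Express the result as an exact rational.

Step 1: add F3, F4, F5, F6 (parallel) -> (4*s^3 + 61*s^2 - 132*s + 64)/(12*s^3 - 34*s^2 + 30*s - 8)
Step 2: reduce the series chain F2, (F3+F4+F5+F6) -> (8*s^4 + 126*s^3 - 203*s^2 - 4*s + 64)/(12*s^4 - 22*s^3 - 4*s^2 + 22*s - 8)
Step 3: apply the feedback formula to F1, (F2*(F3+F4+F5+F6)) -> (12*s^4 - 22*s^3 - 4*s^2 + 22*s - 8)/(12*s^6 - 10*s^5 + 18*s^4 + 78*s^3 - 201*s^2 + 54*s + 40)
Step 3 gives the overall T(s). Then T(0) = -8/40 = -1/5.

Hence the answer: -1/5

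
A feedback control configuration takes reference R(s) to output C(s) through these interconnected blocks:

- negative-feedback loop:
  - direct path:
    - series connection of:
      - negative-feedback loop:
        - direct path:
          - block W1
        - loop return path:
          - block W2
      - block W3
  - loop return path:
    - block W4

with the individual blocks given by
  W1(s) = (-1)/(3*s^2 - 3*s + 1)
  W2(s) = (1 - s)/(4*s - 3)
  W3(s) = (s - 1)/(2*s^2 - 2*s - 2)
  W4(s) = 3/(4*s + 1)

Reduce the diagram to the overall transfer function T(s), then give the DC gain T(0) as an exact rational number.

(1) apply the feedback formula to W1, W2 = (3 - 4*s)/(12*s^3 - 21*s^2 + 14*s - 4)
(2) series reduction of [W1/(1+W1*W2)], W3 = (-4*s^2 + 7*s - 3)/(24*s^5 - 66*s^4 + 46*s^3 + 6*s^2 - 20*s + 8)
(3) reduce the feedback loop with forward ([W1/(1+W1*W2)]*W3) and return W4 = (-16*s^3 + 24*s^2 - 5*s - 3)/(96*s^6 - 240*s^5 + 118*s^4 + 70*s^3 - 86*s^2 + 33*s - 1)
DC gain: substitute s = 0 into T(s) from step 3: T(0) = -3/(-1) = 3.

Therefore the answer is 3.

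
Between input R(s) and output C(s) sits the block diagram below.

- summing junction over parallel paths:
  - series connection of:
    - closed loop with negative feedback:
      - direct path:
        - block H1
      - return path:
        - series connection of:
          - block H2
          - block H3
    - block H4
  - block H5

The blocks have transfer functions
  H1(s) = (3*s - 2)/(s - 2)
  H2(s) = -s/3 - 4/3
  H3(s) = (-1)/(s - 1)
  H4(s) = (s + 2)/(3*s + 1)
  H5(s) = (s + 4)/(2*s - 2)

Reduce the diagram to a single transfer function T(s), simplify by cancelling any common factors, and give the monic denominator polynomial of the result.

Reducing step by step:

Step 1. reduce the series chain H2, H3; result (s + 4)/(3*s - 3)
Step 2. apply the feedback formula to H1, (H2*H3); result (9*s^2 - 15*s + 6)/(6*s^2 + s - 2)
Step 3. series reduction of [H1/(1+H1*(H2*H3))], H4; result (9*s^3 + 3*s^2 - 24*s + 12)/(18*s^3 + 9*s^2 - 5*s - 2)
Step 4. sum the parallel branches ([H1/(1+H1*(H2*H3))]*H4), H5; result (36*s^4 + 69*s^3 - 23*s^2 + 50*s - 32)/(36*s^4 - 18*s^3 - 28*s^2 + 6*s + 4)
No further cancellation is possible in the step-4 result, so that is T(s). Its denominator becomes monic after dividing by the leading coefficient 36.

Answer: s^4 - s^3/2 - 7*s^2/9 + s/6 + 1/9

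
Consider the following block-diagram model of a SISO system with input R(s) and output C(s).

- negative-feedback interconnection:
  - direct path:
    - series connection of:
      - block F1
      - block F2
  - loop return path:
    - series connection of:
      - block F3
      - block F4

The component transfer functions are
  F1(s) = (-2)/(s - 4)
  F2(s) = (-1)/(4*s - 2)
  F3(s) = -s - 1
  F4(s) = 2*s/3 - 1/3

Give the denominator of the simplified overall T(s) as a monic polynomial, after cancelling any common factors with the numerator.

Step 1: combine F1, F2 in series gives 1/(2*s^2 - 9*s + 4)
Step 2: series reduction of F3, F4 gives -2*s^2/3 - s/3 + 1/3
Step 3: reduce the feedback loop with forward (F1*F2) and return (F3*F4) gives 3/(4*s^2 - 28*s + 13)
No further cancellation is possible in the step-3 result, so that is T(s). Its denominator becomes monic after dividing by the leading coefficient 4.

Answer: s^2 - 7*s + 13/4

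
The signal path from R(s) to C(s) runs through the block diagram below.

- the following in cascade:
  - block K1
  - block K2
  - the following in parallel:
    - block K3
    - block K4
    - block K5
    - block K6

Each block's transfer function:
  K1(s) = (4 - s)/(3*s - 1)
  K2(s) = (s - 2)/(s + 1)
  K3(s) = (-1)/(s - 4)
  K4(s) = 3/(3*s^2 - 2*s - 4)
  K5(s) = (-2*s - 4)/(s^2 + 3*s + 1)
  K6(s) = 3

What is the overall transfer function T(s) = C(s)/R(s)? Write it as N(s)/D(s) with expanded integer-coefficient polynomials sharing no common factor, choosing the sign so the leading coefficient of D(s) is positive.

The answer is (-9*s^6 + 42*s^5 + 45*s^4 - 280*s^3 + 99*s^2 + 202*s - 48)/(9*s^6 + 27*s^5 - 10*s^4 - 63*s^3 - 33*s^2 + 6*s + 4).

Reasoning:
(1) combine K3, K4, K5, K6 in parallel -> (9*s^5 - 24*s^4 - 93*s^3 + 94*s^2 + 89*s - 24)/(3*s^5 - 5*s^4 - 35*s^3 + 14*s^2 + 52*s + 16)
(2) series reduction of K1, K2, (K3+K4+K5+K6), which is the overall transfer function T(s) = C(s)/R(s) in lowest terms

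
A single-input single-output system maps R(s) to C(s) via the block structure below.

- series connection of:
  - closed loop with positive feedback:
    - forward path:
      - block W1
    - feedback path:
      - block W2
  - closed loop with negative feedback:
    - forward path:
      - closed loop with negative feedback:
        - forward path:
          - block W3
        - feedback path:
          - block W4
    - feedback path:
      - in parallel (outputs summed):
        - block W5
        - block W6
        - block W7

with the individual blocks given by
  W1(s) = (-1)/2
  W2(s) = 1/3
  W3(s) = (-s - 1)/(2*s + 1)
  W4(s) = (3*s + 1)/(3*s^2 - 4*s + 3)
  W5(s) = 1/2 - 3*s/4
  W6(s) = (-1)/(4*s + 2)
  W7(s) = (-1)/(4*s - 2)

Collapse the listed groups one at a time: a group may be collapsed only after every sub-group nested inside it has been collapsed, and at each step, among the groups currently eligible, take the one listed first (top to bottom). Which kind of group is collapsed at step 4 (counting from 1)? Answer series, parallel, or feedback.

Reducing step by step:

1. reduce the feedback loop with forward W1 and return W2
2. feedback reduction of W3, W4
3. add W5, W6, W7 (parallel)
4. close the feedback loop around [W3/(1+W3*W4)], (W5+W6+W7)
5. series reduction of [W1/(1-W1*W2)], [[W3/(1+W3*W4)]/(1+[W3/(1+W3*W4)]*(W5+W6+W7))]
Step 4 collapses a feedback group.

Answer: feedback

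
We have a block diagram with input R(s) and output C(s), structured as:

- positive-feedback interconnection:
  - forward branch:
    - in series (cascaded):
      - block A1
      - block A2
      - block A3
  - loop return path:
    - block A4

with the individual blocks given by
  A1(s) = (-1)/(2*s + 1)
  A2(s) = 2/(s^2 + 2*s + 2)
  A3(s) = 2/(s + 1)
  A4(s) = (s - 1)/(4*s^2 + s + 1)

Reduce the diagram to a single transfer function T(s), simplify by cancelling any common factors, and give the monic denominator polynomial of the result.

The answer is s^6 + 15*s^5/4 + 53*s^4/8 + 25*s^3/4 + 27*s^2/8 + 7*s/4 - 1/4.

Reasoning:
Step 1. series reduction of A1, A2, A3: (-4)/(2*s^4 + 7*s^3 + 11*s^2 + 8*s + 2)
Step 2. close the feedback loop around (A1*A2*A3), A4: (-16*s^2 - 4*s - 4)/(8*s^6 + 30*s^5 + 53*s^4 + 50*s^3 + 27*s^2 + 14*s - 2)
Step 2 gives the fully reduced T(s), with no common factor left to cancel. The denominator's leading coefficient is 8, so divide each of its coefficients by 8 to get the monic form.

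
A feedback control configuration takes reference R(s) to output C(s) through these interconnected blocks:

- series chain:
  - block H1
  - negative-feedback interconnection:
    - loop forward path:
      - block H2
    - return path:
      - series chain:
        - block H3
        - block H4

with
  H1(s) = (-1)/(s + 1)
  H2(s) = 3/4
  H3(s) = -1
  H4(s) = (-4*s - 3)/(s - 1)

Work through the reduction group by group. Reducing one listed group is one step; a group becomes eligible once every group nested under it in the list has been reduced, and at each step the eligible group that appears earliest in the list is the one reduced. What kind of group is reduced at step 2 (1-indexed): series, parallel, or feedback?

1. reduce the series chain H3, H4
2. collapse the loop (H2 forward, (H3*H4) return)
3. multiply H1, [H2/(1+H2*(H3*H4))] (series)
So the answer for step 2 is feedback.

Final answer: feedback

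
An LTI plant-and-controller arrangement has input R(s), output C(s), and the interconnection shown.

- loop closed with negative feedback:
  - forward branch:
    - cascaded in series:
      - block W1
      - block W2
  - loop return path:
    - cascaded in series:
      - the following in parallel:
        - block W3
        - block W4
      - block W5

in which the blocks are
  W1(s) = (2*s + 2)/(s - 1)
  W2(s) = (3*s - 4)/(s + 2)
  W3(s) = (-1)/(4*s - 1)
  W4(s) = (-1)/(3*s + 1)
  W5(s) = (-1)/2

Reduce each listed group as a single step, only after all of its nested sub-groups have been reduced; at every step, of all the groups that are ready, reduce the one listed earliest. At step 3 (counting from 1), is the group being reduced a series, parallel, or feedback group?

Step 1: cascade W1, W2
Step 2: reduce the parallel group W3, W4
Step 3: reduce the series chain (W3+W4), W5
Step 4: apply the feedback formula to (W1*W2), ((W3+W4)*W5)
The group at step 3 is a series group.

Final answer: series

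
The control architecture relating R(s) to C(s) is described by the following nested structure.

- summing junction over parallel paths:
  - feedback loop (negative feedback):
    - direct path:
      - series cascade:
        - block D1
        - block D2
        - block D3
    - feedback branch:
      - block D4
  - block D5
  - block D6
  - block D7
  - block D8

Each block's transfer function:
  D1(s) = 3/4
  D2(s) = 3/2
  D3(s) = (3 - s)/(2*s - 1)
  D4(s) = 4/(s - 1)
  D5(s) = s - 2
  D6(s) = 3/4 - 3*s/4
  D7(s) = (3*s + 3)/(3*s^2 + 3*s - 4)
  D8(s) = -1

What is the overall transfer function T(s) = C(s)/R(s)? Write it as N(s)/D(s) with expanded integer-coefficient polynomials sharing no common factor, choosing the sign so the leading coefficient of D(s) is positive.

(1) reduce the series chain D1, D2, D3 = (27 - 9*s)/(16*s - 8)
(2) apply the feedback formula to (D1*D2*D3), D4 = (-9*s^2 + 36*s - 27)/(16*s^2 - 60*s + 116)
(3) combine [(D1*D2*D3)/(1+(D1*D2*D3)*D4)], D5, D6, D7, D8 in parallel, giving the overall T(s)

Hence the answer: (3*s^5 - 42*s^4 + 113*s^3 - 39*s^2 - 374*s + 375)/(12*s^4 - 33*s^3 + 26*s^2 + 147*s - 116)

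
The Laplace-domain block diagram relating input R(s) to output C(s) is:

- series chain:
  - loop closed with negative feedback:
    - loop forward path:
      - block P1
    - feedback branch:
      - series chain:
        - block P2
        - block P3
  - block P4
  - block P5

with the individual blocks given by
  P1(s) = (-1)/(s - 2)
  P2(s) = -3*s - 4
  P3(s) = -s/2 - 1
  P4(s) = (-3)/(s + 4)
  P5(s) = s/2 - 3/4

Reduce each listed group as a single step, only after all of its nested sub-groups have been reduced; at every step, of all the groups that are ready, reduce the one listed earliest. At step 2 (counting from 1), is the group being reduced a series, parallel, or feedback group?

Answer: feedback

Working:
Step 1. combine P2, P3 in series
Step 2. close the feedback loop around P1, (P2*P3)
Step 3. cascade [P1/(1+P1*(P2*P3))], P4, P5
Step 2 collapses a feedback group.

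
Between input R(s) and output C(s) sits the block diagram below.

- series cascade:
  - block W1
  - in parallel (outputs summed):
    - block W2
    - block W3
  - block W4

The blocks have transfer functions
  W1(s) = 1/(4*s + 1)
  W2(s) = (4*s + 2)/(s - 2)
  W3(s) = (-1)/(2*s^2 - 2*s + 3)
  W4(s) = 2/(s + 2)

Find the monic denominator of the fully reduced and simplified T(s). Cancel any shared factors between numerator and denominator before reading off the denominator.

1. add W2, W3 (parallel), giving (8*s^3 - 4*s^2 + 7*s + 8)/(2*s^3 - 6*s^2 + 7*s - 6)
2. reduce the series chain W1, (W2+W3), W4, giving (16*s^3 - 8*s^2 + 14*s + 16)/(8*s^5 - 6*s^4 - 22*s^3 + 27*s^2 - 40*s - 12)
The result of step 2 is T(s) in lowest terms. Its denominator has leading coefficient 8; dividing the denominator through by 8 makes it monic.

Hence the answer: s^5 - 3*s^4/4 - 11*s^3/4 + 27*s^2/8 - 5*s - 3/2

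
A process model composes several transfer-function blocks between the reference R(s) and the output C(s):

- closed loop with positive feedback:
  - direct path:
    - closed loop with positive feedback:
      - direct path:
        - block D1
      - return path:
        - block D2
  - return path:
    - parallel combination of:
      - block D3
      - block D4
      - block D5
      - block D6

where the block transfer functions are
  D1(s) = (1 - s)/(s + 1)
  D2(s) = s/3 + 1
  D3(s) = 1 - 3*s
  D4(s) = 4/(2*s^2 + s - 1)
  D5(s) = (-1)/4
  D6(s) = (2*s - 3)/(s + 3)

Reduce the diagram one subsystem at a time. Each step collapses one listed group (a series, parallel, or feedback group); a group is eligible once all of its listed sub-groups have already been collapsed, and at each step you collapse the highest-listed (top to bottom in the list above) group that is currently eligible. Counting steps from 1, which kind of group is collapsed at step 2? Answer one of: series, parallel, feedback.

Step 1. close the feedback loop around D1, D2
Step 2. reduce the parallel group D3, D4, D5, D6
Step 3. feedback reduction of [D1/(1-D1*D2)], (D3+D4+D5+D6)
The group at step 2 is a parallel group.

Therefore the answer is parallel.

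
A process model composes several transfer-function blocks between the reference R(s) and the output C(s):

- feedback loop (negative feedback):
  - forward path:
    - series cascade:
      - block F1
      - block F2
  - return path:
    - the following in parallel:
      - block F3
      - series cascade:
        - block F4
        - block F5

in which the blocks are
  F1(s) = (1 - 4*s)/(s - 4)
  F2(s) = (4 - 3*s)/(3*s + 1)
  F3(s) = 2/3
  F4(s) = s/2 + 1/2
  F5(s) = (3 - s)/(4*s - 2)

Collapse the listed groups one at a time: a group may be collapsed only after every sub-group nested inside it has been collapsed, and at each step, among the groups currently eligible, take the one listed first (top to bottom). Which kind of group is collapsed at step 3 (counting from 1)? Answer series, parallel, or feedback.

Answer: parallel

Working:
(1) multiply F1, F2 (series)
(2) cascade F4, F5
(3) add F3, (F4*F5) (parallel)
(4) apply the feedback formula to (F1*F2), (F3+(F4*F5))
The group at step 3 is a parallel group.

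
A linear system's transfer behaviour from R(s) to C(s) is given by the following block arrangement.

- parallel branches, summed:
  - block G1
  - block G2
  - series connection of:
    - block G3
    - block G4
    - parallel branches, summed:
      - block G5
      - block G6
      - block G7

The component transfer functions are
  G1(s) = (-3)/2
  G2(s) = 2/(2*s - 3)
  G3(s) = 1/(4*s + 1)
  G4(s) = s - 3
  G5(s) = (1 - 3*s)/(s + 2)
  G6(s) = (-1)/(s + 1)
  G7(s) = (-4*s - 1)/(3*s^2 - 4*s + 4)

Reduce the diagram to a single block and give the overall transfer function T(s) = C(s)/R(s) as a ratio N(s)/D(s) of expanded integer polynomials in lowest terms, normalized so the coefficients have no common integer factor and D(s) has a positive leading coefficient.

[1] add G5, G6, G7 (parallel) -> (-9*s^4 - s^3 - 16*s^2 - 19*s - 6)/(3*s^4 + 5*s^3 - 2*s^2 + 4*s + 8)
[2] cascade G3, G4, (G5+G6+G7) -> (-9*s^5 + 26*s^4 - 13*s^3 + 29*s^2 + 51*s + 18)/(12*s^5 + 23*s^4 - 3*s^3 + 14*s^2 + 36*s + 8)
[3] sum the parallel branches G1, G2, (G3*G4*(G5+G6+G7)), giving the overall T(s)

Therefore the answer is (-108*s^6 + 176*s^5 + 109*s^4 + 71*s^3 - 4*s^2 + 186*s - 4)/(48*s^6 + 20*s^5 - 150*s^4 + 74*s^3 + 60*s^2 - 184*s - 48).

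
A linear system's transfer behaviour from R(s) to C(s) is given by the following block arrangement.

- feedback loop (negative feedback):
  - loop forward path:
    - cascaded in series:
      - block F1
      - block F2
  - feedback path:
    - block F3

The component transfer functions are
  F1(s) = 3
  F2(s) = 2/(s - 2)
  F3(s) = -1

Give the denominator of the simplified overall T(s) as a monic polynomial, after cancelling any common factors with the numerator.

First reduce the diagram to T(s).

Step 1. combine F1, F2 in series gives 6/(s - 2)
Step 2. collapse the loop ((F1*F2) forward, F3 return) gives 6/(s - 8)
No further cancellation is possible in the step-2 result, so that is T(s). Its denominator is already monic.

Answer: s - 8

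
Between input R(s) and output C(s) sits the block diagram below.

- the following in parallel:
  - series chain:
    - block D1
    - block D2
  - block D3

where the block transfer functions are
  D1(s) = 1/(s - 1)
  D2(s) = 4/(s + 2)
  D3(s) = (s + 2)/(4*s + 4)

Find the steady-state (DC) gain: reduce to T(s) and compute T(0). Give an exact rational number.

1. multiply D1, D2 (series) gives 4/(s^2 + s - 2)
2. parallel reduction of (D1*D2), D3 gives (s^3 + 3*s^2 + 16*s + 12)/(4*s^3 + 8*s^2 - 4*s - 8)
Evaluating the step-2 result (the overall T(s)) at s = 0 gives T(0) = 12/(-8) = -3/2.

Answer: -3/2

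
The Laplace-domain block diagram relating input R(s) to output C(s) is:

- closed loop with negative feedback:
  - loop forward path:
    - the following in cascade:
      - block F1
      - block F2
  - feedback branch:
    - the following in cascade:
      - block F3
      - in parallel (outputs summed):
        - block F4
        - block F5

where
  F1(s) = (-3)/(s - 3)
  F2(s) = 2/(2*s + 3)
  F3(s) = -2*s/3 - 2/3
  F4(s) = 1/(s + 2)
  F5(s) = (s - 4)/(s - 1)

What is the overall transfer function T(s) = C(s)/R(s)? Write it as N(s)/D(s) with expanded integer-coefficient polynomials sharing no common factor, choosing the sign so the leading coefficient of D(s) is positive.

Reducing step by step:

[1] combine F1, F2 in series; result (-6)/(2*s^2 - 3*s - 9)
[2] parallel reduction of F4, F5; result (s^2 - s - 9)/(s^2 + s - 2)
[3] cascade F3, (F4+F5); result (-2*s^3 + 20*s + 18)/(3*s^2 + 3*s - 6)
[4] apply the feedback formula to (F1*F2), (F3*(F4+F5)); the result is T(s) itself (integer coefficients, no common factor, positive leading denominator coefficient)

Answer: (-6*s^2 - 6*s + 12)/(2*s^4 + 3*s^3 - 16*s^2 - 43*s - 18)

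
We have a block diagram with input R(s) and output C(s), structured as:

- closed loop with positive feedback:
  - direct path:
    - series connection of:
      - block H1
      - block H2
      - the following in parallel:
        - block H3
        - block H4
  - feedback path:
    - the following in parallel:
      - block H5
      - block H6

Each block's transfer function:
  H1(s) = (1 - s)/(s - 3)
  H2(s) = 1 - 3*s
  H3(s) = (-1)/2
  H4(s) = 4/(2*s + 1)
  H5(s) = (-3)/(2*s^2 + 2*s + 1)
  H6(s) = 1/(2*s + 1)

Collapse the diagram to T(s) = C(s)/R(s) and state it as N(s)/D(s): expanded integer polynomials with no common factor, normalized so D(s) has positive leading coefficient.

Answer: (-24*s^6 + 80*s^5 + 30*s^4 - 42*s^3 - 49*s^2 - 2*s + 7)/(28*s^5 - 98*s^4 + 96*s^3 - 148*s^2 - 66*s + 8)

Working:
(1) reduce the parallel group H3, H4, giving (7 - 2*s)/(4*s + 2)
(2) multiply H1, H2, (H3+H4) (series), giving (-6*s^3 + 29*s^2 - 30*s + 7)/(4*s^2 - 10*s - 6)
(3) sum the parallel branches H5, H6, giving (2*s^2 - 4*s - 2)/(4*s^3 + 6*s^2 + 4*s + 1)
(4) apply the feedback formula to (H1*H2*(H3+H4)), (H5+H6): this yields T(s), and no further normalization is needed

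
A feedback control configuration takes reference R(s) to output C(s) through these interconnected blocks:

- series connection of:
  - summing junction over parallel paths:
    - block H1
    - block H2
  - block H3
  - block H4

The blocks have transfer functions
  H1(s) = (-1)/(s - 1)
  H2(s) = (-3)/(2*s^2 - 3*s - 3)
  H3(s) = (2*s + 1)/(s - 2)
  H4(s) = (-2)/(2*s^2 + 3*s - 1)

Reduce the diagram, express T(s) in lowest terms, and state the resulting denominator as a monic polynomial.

Answer: s^6 - 3*s^5 - 9*s^4/4 + 45*s^3/4 - 13*s^2/4 - 21*s/4 + 3/2

Working:
1. add H1, H2 (parallel); result (6 - 2*s^2)/(2*s^3 - 5*s^2 + 3)
2. combine (H1+H2), H3, H4 in series; result (8*s^3 + 4*s^2 - 24*s - 12)/(4*s^6 - 12*s^5 - 9*s^4 + 45*s^3 - 13*s^2 - 21*s + 6)
T(s) is the step-2 result (common factors already cancelled). Leading coefficient of the denominator: 4. Divide through by 4 for the monic polynomial.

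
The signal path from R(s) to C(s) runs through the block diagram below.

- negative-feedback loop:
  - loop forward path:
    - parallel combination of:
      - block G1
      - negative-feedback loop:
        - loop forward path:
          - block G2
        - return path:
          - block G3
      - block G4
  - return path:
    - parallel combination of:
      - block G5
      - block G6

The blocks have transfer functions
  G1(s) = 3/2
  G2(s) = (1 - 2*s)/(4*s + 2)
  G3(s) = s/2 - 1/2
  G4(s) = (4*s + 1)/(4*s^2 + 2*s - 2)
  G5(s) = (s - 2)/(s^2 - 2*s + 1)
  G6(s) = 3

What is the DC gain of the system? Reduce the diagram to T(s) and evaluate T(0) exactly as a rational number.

Step 1. reduce the feedback loop with forward G2 and return G3 -> (4*s - 2)/(2*s^2 - 11*s - 3)
Step 2. reduce the parallel group G1, [G2/(1+G2*G3)], G4 -> (12*s^4 - 36*s^3 - 99*s^2 - 11*s + 10)/(8*s^4 - 40*s^3 - 38*s^2 + 16*s + 6)
Step 3. combine G5, G6 in parallel -> (3*s^2 - 5*s + 1)/(s^2 - 2*s + 1)
Step 4. collapse the loop ((G1+[G2/(1+G2*G3)]+G4) forward, (G5+G6) return) -> (12*s^6 - 60*s^5 - 15*s^4 + 151*s^3 - 67*s^2 - 31*s + 10)/(44*s^6 - 224*s^5 - 55*s^4 + 478*s^3 - 78*s^2 - 57*s + 16)
The step-4 result is T(s). Setting s = 0: T(0) = 10/16 = 5/8.

Final answer: 5/8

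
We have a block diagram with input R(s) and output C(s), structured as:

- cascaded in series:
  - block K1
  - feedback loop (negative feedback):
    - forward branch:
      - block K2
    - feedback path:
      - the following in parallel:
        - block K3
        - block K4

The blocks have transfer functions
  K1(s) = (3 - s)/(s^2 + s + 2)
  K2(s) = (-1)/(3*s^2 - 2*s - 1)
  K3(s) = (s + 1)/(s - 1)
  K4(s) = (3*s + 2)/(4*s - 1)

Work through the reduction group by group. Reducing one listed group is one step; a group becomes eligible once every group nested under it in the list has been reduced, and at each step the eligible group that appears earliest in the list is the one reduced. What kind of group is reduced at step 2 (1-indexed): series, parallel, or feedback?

Answer: feedback

Working:
Step 1: parallel reduction of K3, K4
Step 2: apply the feedback formula to K2, (K3+K4)
Step 3: reduce the series chain K1, [K2/(1+K2*(K3+K4))]
Step 2: feedback.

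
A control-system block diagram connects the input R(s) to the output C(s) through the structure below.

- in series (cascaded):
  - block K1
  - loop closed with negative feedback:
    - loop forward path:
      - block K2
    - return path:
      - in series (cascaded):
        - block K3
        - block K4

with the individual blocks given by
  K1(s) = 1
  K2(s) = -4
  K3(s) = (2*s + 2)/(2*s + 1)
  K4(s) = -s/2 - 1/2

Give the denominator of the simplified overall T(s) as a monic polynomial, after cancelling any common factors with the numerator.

1. series reduction of K3, K4, giving (-s^2 - 2*s - 1)/(2*s + 1)
2. feedback reduction of K2, (K3*K4), giving (-8*s - 4)/(4*s^2 + 10*s + 5)
3. cascade K1, [K2/(1+K2*(K3*K4))], giving (-8*s - 4)/(4*s^2 + 10*s + 5)
That last expression is T(s), already simplified. Scaling its denominator by 1/4 (the reciprocal of the leading coefficient) yields the monic denominator.

Final answer: s^2 + 5*s/2 + 5/4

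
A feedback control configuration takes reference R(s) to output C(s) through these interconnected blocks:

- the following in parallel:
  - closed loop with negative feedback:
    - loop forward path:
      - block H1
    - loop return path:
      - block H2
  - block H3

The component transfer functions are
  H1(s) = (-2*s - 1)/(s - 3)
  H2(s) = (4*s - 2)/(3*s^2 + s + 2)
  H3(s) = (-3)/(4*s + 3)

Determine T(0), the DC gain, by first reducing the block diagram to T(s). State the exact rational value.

Answer: -1/2

Working:
(1) reduce the feedback loop with forward H1 and return H2: (-6*s^3 - 5*s^2 - 5*s - 2)/(3*s^3 - 16*s^2 - s - 4)
(2) parallel reduction of [H1/(1+H1*H2)], H3: (-24*s^4 - 47*s^3 + 13*s^2 - 20*s + 6)/(12*s^4 - 55*s^3 - 52*s^2 - 19*s - 12)
Evaluating the step-2 result (the overall T(s)) at s = 0 gives T(0) = 6/(-12) = -1/2.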